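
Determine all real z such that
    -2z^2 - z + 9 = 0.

z = -2.386 or z = 1.886

Discriminant: (-1)^2 - 4*(-2)*9 = 73.
Quadratic formula: z = (1 +/- sqrt(73)) / (-4).
So z = -sqrt(73)/4 - 1/4 ~= -2.386 or z = -1/4 + sqrt(73)/4 ~= 1.886.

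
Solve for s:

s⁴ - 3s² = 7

Let u = s². The equation becomes u² - 3u - 7 = 0.
By the quadratic formula, u = 3/2 + √(37)/2 or u = 3/2 - √(37)/2.
s² = 3/2 + √(37)/2 gives s = ±√(3/2 + √(37)/2) ≈ ±2.1311.
s² = 3/2 - √(37)/2 < 0 has no real solution.

s = -2.1311 or s = 2.1311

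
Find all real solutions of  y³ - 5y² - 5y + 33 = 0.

Possible rational roots are divisors of 33. Testing y = 3 gives 0, so (y - 3) is a factor.
Divide: y³ - 5y² - 5y + 33 = (y - 3)(y² - 2y - 11).
Apply the quadratic formula to y² - 2y - 11 = 0: y = (2 ± √48)/2, i.e. y ≈ 4.4641 or y ≈ -2.4641.

y = -2.4641 or y = 3 or y = 4.4641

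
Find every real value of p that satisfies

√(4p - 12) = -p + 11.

p = 7

Square both sides: 4p - 12 = (-p + 11)².
Expand and rearrange: p² - 26p + 133 = 0.
Solving gives p = 19 or p = 7.
Check each candidate in the original equation:
  p = 19: √(64) = 8, while -p + 11 = -8 — extraneous.
  p = 7: √(16) = 4, while -p + 11 = 4 — valid.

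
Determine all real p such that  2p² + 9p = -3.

Rearrange to standard form: 2p² + 9p + 3 = 0.
Discriminant: (9)² − 4·2·3 = 57.
Quadratic formula: p = (-9 ± √57) / 4.
So p = -9/4 + √(57)/4 ≈ -0.3625 or p = -9/4 - √(57)/4 ≈ -4.1375.

p = -4.1375 or p = -0.3625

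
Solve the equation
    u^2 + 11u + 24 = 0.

Factor: (u + 3)(u + 8) = 0.
So u = -3 or u = -8.

u = -8 or u = -3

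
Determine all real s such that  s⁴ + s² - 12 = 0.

Let u = s². The equation becomes u² + u - 12 = 0.
Factor: (u - 3)(u + 4) = 0, so u = 3 or u = -4.
s² = 3 gives s = ±√(3) ≈ ±1.7321.
s² = -4 < 0 has no real solution.

s = -1.7321 or s = 1.7321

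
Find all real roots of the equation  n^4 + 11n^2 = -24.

Let u = n^2. The equation becomes u^2 + 11u + 24 = 0.
Factor: (u + 3)(u + 8) = 0, so u = -3 or u = -8.
n^2 = -3 < 0 has no real solution.
n^2 = -8 < 0 has no real solution.

No real solutions.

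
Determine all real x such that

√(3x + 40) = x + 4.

Square both sides: 3x + 40 = (x + 4)².
Expand and rearrange: x² + 5x - 24 = 0.
Solving gives x = 3 or x = -8.
Check each candidate in the original equation:
  x = 3: √(49) = 7, while x + 4 = 7 — valid.
  x = -8: √(16) = 4, while x + 4 = -4 — extraneous.

x = 3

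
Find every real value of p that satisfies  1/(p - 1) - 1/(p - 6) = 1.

p = 2.382 or p = 4.618

Multiply both sides by (p - 1)(p - 6):
(p - 6) - (p - 1) = (p - 1)(p - 6).
Expand and collect terms: p² - 7p + 11 = 0.
By the quadratic formula, p = (7 ± √5) / 2, so p ≈ 4.618 or p ≈ 2.382.
Neither value makes a denominator zero (p ≠ 1, p ≠ 6), so both are valid.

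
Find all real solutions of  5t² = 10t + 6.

Rearrange to standard form: 5t² - 10t - 6 = 0.
Discriminant: (-10)² − 4·5·(-6) = 220.
Quadratic formula: t = (10 ± √220) / 10.
So t = 1 + √(55)/5 ≈ 2.4832 or t = 1 - √(55)/5 ≈ -0.4832.

t = -0.4832 or t = 2.4832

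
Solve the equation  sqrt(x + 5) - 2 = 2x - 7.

x = 4

Isolate the radical: sqrt(x + 5) = 2x - 5.
Square both sides: x + 5 = (2x - 5)^2.
Expand and rearrange: 4x^2 - 21x + 20 = 0.
Solving gives x = 4 or x = 1.25.
Check each candidate in the original equation:
  x = 4: sqrt(9) = 3, while 2x - 5 = 3 — valid.
  x = 1.25: sqrt(6.25) = 2.5, while 2x - 5 = -2.5 — extraneous.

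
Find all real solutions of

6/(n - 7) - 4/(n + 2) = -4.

n = -0.7604 or n = 5.2604

Multiply both sides by (n - 7)(n + 2):
6(n + 2) - 4(n - 7) = -4(n - 7)(n + 2).
Expand and collect terms: -4n^2 + 18n + 16 = 0.
By the quadratic formula, n = (-18 +/- sqrt(580)) / -8, so n ~= -0.7604 or n ~= 5.2604.
Neither value makes a denominator zero (n != 7, n != -2), so both are valid.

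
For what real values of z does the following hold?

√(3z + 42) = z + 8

z = -2

Square both sides: 3z + 42 = (z + 8)².
Expand and rearrange: z² + 13z + 22 = 0.
Solving gives z = -2 or z = -11.
Check each candidate in the original equation:
  z = -2: √(36) = 6, while z + 8 = 6 — valid.
  z = -11: √(9) = 3, while z + 8 = -3 — extraneous.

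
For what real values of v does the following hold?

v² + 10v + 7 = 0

Discriminant: (10)² − 4·1·7 = 72.
Quadratic formula: v = (-10 ± √72) / 2.
So v = -5 + 3·√(2) ≈ -0.7574 or v = -5 - 3·√(2) ≈ -9.2426.

v = -9.2426 or v = -0.7574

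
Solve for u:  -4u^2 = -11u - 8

Rearrange to standard form: -4u^2 + 11u + 8 = 0.
Discriminant: (11)^2 - 4*(-4)*8 = 249.
Quadratic formula: u = (-11 +/- sqrt(249)) / (-8).
So u = 11/8 - sqrt(249)/8 ~= -0.5975 or u = 11/8 + sqrt(249)/8 ~= 3.3475.

u = -0.5975 or u = 3.3475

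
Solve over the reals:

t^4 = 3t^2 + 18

Let u = t^2. The equation becomes u^2 - 3u - 18 = 0.
Factor: (u + 3)(u - 6) = 0, so u = -3 or u = 6.
t^2 = -3 < 0 has no real solution.
t^2 = 6 gives t = +/-sqrt(6) ~= +/-2.4495.

t = -2.4495 or t = 2.4495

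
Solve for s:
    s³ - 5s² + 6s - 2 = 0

Possible rational roots are divisors of -2. Testing s = 1 gives 0, so (s - 1) is a factor.
Divide: s³ - 5s² + 6s - 2 = (s - 1)(s² - 4s + 2).
Apply the quadratic formula to s² - 4s + 2 = 0: s = (4 ± √8)/2, i.e. s ≈ 3.4142 or s ≈ 0.5858.

s = 0.5858 or s = 1 or s = 3.4142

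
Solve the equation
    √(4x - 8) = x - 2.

Square both sides: 4x - 8 = (x - 2)².
Expand and rearrange: x² - 8x + 12 = 0.
Solving gives x = 6 or x = 2.
Check each candidate in the original equation:
  x = 6: √(16) = 4, while x - 2 = 4 — valid.
  x = 2: √(0) = 0, while x - 2 = 0 — valid.

x = 2 or x = 6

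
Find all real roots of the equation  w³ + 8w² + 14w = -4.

Rearrange: w³ + 8w² + 14w + 4 = 0.
Possible rational roots are divisors of 4. Testing w = -2 gives 0, so (w + 2) is a factor.
Divide: w³ + 8w² + 14w + 4 = (w + 2)(w² + 6w + 2).
Apply the quadratic formula to w² + 6w + 2 = 0: w = (-6 ± √28)/2, i.e. w ≈ -0.3542 or w ≈ -5.6458.

w = -5.6458 or w = -2 or w = -0.3542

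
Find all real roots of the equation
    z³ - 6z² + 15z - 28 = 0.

Possible rational roots are divisors of -28. Testing z = 4 gives 0, so (z - 4) is a factor.
Divide: z³ - 6z² + 15z - 28 = (z - 4)(z² - 2z + 7).
The quadratic z² - 2z + 7 has discriminant -24 < 0, so no further real roots.

z = 4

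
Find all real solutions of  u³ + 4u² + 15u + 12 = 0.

u = -1

Possible rational roots are divisors of 12. Testing u = -1 gives 0, so (u + 1) is a factor.
Divide: u³ + 4u² + 15u + 12 = (u + 1)(u² + 3u + 12).
The quadratic u² + 3u + 12 has discriminant -39 < 0, so no further real roots.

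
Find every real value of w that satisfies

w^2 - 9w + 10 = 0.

Discriminant: (-9)^2 - 4*1*10 = 41.
Quadratic formula: w = (9 +/- sqrt(41)) / 2.
So w = sqrt(41)/2 + 9/2 ~= 7.7016 or w = 9/2 - sqrt(41)/2 ~= 1.2984.

w = 1.2984 or w = 7.7016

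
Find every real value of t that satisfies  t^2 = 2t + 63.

Bring every term to one side: t^2 - 2t - 63 = 0.
Factor: (t + 7)(t - 9) = 0.
So t = -7 or t = 9.

t = -7 or t = 9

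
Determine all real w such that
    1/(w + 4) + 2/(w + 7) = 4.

w = -6.5447 or w = -3.7053

Multiply both sides by (w + 4)(w + 7):
(w + 7) + 2(w + 4) = 4(w + 4)(w + 7).
Expand and collect terms: 4w^2 + 41w + 97 = 0.
By the quadratic formula, w = (-41 +/- sqrt(129)) / 8, so w ~= -3.7053 or w ~= -6.5447.
Neither value makes a denominator zero (w != -4, w != -7), so both are valid.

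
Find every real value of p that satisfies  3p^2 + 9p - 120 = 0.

p = -8 or p = 5

Factor: 3(p - 5)(p + 8) = 0.
So p = 5 or p = -8.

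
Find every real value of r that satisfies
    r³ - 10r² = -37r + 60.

Rearrange: r³ - 10r² + 37r - 60 = 0.
Possible rational roots are divisors of -60. Testing r = 5 gives 0, so (r - 5) is a factor.
Divide: r³ - 10r² + 37r - 60 = (r - 5)(r² - 5r + 12).
The quadratic r² - 5r + 12 has discriminant -23 < 0, so no further real roots.

r = 5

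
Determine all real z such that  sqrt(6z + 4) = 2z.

Square both sides: 6z + 4 = (2z)^2.
Expand and rearrange: 4z^2 - 6z - 4 = 0.
Solving gives z = 2 or z = -0.5.
Check each candidate in the original equation:
  z = 2: sqrt(16) = 4, while 2z = 4 — valid.
  z = -0.5: sqrt(1) = 1, while 2z = -1 — extraneous.

z = 2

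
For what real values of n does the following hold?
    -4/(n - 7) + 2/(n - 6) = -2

n = 5.5858 or n = 8.4142

Multiply both sides by (n - 7)(n - 6):
-4(n - 6) + 2(n - 7) = -2(n - 7)(n - 6).
Expand and collect terms: -2n² + 28n - 94 = 0.
By the quadratic formula, n = (-28 ± √32) / -4, so n ≈ 5.5858 or n ≈ 8.4142.
Neither value makes a denominator zero (n ≠ 7, n ≠ 6), so both are valid.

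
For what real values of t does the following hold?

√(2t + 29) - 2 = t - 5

t = 10

Isolate the radical: √(2t + 29) = t - 3.
Square both sides: 2t + 29 = (t - 3)².
Expand and rearrange: t² - 8t - 20 = 0.
Solving gives t = 10 or t = -2.
Check each candidate in the original equation:
  t = 10: √(49) = 7, while t - 3 = 7 — valid.
  t = -2: √(25) = 5, while t - 3 = -5 — extraneous.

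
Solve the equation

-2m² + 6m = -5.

m = -0.6794 or m = 3.6794

Rearrange to standard form: -2m² + 6m + 5 = 0.
Discriminant: (6)² − 4·(-2)·5 = 76.
Quadratic formula: m = (-6 ± √76) / (-4).
So m = 3/2 - √(19)/2 ≈ -0.6794 or m = 3/2 + √(19)/2 ≈ 3.6794.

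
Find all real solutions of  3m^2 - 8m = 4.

Rearrange to standard form: 3m^2 - 8m - 4 = 0.
Discriminant: (-8)^2 - 4*3*(-4) = 112.
Quadratic formula: m = (8 +/- sqrt(112)) / 6.
So m = 4/3 + 2*sqrt(7)/3 ~= 3.0972 or m = 4/3 - 2*sqrt(7)/3 ~= -0.4305.

m = -0.4305 or m = 3.0972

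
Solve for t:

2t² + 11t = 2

t = -5.6762 or t = 0.1762

Rearrange to standard form: 2t² + 11t - 2 = 0.
Discriminant: (11)² − 4·2·(-2) = 137.
Quadratic formula: t = (-11 ± √137) / 4.
So t = -11/4 + √(137)/4 ≈ 0.1762 or t = -√(137)/4 - 11/4 ≈ -5.6762.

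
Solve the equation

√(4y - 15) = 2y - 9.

Square both sides: 4y - 15 = (2y - 9)².
Expand and rearrange: 4y² - 40y + 96 = 0.
Solving gives y = 6 or y = 4.
Check each candidate in the original equation:
  y = 6: √(9) = 3, while 2y - 9 = 3 — valid.
  y = 4: √(1) = 1, while 2y - 9 = -1 — extraneous.

y = 6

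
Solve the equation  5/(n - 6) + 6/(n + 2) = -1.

n = -10.5887 or n = 3.5887

Multiply both sides by (n - 6)(n + 2):
5(n + 2) + 6(n - 6) = -(n - 6)(n + 2).
Expand and collect terms: -n² - 7n + 38 = 0.
By the quadratic formula, n = (7 ± √201) / -2, so n ≈ -10.5887 or n ≈ 3.5887.
Neither value makes a denominator zero (n ≠ 6, n ≠ -2), so both are valid.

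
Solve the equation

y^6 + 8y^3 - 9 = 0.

y = -2.0801 or y = 1

Let u = y^3. The equation becomes u^2 + 8u - 9 = 0.
Factor: (u + 9)(u - 1) = 0, so u = -9 or u = 1.
y^3 = -9 gives y = -(9)^(1/3) ~= -2.0801.
y^3 = 1 gives y = 1.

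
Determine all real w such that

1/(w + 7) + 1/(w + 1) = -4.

w = -7.2604 or w = -1.2396

Multiply both sides by (w + 7)(w + 1):
(w + 1) + (w + 7) = -4(w + 7)(w + 1).
Expand and collect terms: -4w² - 34w - 36 = 0.
By the quadratic formula, w = (34 ± √580) / -8, so w ≈ -7.2604 or w ≈ -1.2396.
Neither value makes a denominator zero (w ≠ -7, w ≠ -1), so both are valid.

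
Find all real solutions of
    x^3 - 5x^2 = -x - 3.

Rearrange: x^3 - 5x^2 + x + 3 = 0.
Possible rational roots are divisors of 3. Testing x = 1 gives 0, so (x - 1) is a factor.
Divide: x^3 - 5x^2 + x + 3 = (x - 1)(x^2 - 4x - 3).
Apply the quadratic formula to x^2 - 4x - 3 = 0: x = (4 +/- sqrt(28))/2, i.e. x ~= 4.6458 or x ~= -0.6458.

x = -0.6458 or x = 1 or x = 4.6458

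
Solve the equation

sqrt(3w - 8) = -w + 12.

w = 8

Square both sides: 3w - 8 = (-w + 12)^2.
Expand and rearrange: w^2 - 27w + 152 = 0.
Solving gives w = 19 or w = 8.
Check each candidate in the original equation:
  w = 19: sqrt(49) = 7, while -w + 12 = -7 — extraneous.
  w = 8: sqrt(16) = 4, while -w + 12 = 4 — valid.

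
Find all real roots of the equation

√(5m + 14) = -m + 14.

m = 7

Square both sides: 5m + 14 = (-m + 14)².
Expand and rearrange: m² - 33m + 182 = 0.
Solving gives m = 26 or m = 7.
Check each candidate in the original equation:
  m = 26: √(144) = 12, while -m + 14 = -12 — extraneous.
  m = 7: √(49) = 7, while -m + 14 = 7 — valid.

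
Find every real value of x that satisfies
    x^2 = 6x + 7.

Bring every term to one side: x^2 - 6x - 7 = 0.
Factor: (x - 7)(x + 1) = 0.
So x = 7 or x = -1.

x = -1 or x = 7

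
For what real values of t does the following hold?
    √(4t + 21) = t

Square both sides: 4t + 21 = (t)².
Expand and rearrange: t² - 4t - 21 = 0.
Solving gives t = 7 or t = -3.
Check each candidate in the original equation:
  t = 7: √(49) = 7, while t = 7 — valid.
  t = -3: √(9) = 3, while t = -3 — extraneous.

t = 7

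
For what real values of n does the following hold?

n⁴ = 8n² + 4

Let u = n². The equation becomes u² - 8u - 4 = 0.
By the quadratic formula, u = 4 + 2·√(5) or u = 4 - 2·√(5).
n² = 4 + 2·√(5) gives n = ±√(4 + 2·√(5)) ≈ ±2.9107.
n² = 4 - 2·√(5) < 0 has no real solution.

n = -2.9107 or n = 2.9107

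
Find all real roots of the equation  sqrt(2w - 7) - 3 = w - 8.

Isolate the radical: sqrt(2w - 7) = w - 5.
Square both sides: 2w - 7 = (w - 5)^2.
Expand and rearrange: w^2 - 12w + 32 = 0.
Solving gives w = 8 or w = 4.
Check each candidate in the original equation:
  w = 8: sqrt(9) = 3, while w - 5 = 3 — valid.
  w = 4: sqrt(1) = 1, while w - 5 = -1 — extraneous.

w = 8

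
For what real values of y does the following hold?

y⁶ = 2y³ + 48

Let u = y³. The equation becomes u² - 2u - 48 = 0.
Factor: (u - 8)(u + 6) = 0, so u = 8 or u = -6.
y³ = 8 gives y = 2.
y³ = -6 gives y = -∛(6) ≈ -1.8171.

y = -1.8171 or y = 2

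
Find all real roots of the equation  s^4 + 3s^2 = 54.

Let u = s^2. The equation becomes u^2 + 3u - 54 = 0.
Factor: (u + 9)(u - 6) = 0, so u = -9 or u = 6.
s^2 = -9 < 0 has no real solution.
s^2 = 6 gives s = +/-sqrt(6) ~= +/-2.4495.

s = -2.4495 or s = 2.4495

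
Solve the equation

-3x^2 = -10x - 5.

x = -0.4415 or x = 3.7749

Rearrange to standard form: -3x^2 + 10x + 5 = 0.
Discriminant: (10)^2 - 4*(-3)*5 = 160.
Quadratic formula: x = (-10 +/- sqrt(160)) / (-6).
So x = 5/3 - 2*sqrt(10)/3 ~= -0.4415 or x = 5/3 + 2*sqrt(10)/3 ~= 3.7749.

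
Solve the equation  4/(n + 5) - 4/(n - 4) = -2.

n = -6.6847 or n = 5.6847

Multiply both sides by (n + 5)(n - 4):
4(n - 4) - 4(n + 5) = -2(n + 5)(n - 4).
Expand and collect terms: -2n² - 2n + 76 = 0.
By the quadratic formula, n = (2 ± √612) / -4, so n ≈ -6.6847 or n ≈ 5.6847.
Neither value makes a denominator zero (n ≠ -5, n ≠ 4), so both are valid.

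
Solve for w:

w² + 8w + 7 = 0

w = -7 or w = -1

Factor: (w + 7)(w + 1) = 0.
So w = -7 or w = -1.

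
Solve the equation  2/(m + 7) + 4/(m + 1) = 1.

m = -5.899 or m = 3.899

Multiply both sides by (m + 7)(m + 1):
2(m + 1) + 4(m + 7) = (m + 7)(m + 1).
Expand and collect terms: m^2 + 2m - 23 = 0.
By the quadratic formula, m = (-2 +/- sqrt(96)) / 2, so m ~= 3.899 or m ~= -5.899.
Neither value makes a denominator zero (m != -7, m != -1), so both are valid.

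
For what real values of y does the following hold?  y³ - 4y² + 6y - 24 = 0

y = 4

Possible rational roots are divisors of -24. Testing y = 4 gives 0, so (y - 4) is a factor.
Divide: y³ - 4y² + 6y - 24 = (y - 4)(y² + 6).
The quadratic y² + 6 has discriminant -24 < 0, so no further real roots.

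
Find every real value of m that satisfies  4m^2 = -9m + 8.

m = -2.9321 or m = 0.6821

Rearrange to standard form: 4m^2 + 9m - 8 = 0.
Discriminant: (9)^2 - 4*4*(-8) = 209.
Quadratic formula: m = (-9 +/- sqrt(209)) / 8.
So m = -9/8 + sqrt(209)/8 ~= 0.6821 or m = -sqrt(209)/8 - 9/8 ~= -2.9321.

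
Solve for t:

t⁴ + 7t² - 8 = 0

Let u = t². The equation becomes u² + 7u - 8 = 0.
Factor: (u - 1)(u + 8) = 0, so u = 1 or u = -8.
t² = 1 gives t = ±1.
t² = -8 < 0 has no real solution.

t = -1 or t = 1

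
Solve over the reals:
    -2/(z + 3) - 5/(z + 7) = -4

z = -5.9321 or z = -2.3179

Multiply both sides by (z + 3)(z + 7):
-2(z + 7) - 5(z + 3) = -4(z + 3)(z + 7).
Expand and collect terms: -4z^2 - 33z - 55 = 0.
By the quadratic formula, z = (33 +/- sqrt(209)) / -8, so z ~= -5.9321 or z ~= -2.3179.
Neither value makes a denominator zero (z != -3, z != -7), so both are valid.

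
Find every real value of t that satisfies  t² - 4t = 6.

Rearrange to standard form: t² - 4t - 6 = 0.
Discriminant: (-4)² − 4·1·(-6) = 40.
Quadratic formula: t = (4 ± √40) / 2.
So t = 2 + √(10) ≈ 5.1623 or t = 2 - √(10) ≈ -1.1623.

t = -1.1623 or t = 5.1623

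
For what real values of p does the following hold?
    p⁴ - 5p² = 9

Let u = p². The equation becomes u² - 5u - 9 = 0.
By the quadratic formula, u = 5/2 + √(61)/2 or u = 5/2 - √(61)/2.
p² = 5/2 + √(61)/2 gives p = ±√(5/2 + √(61)/2) ≈ ±2.5308.
p² = 5/2 - √(61)/2 < 0 has no real solution.

p = -2.5308 or p = 2.5308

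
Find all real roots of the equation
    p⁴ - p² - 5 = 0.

Let u = p². The equation becomes u² - u - 5 = 0.
By the quadratic formula, u = 1/2 + √(21)/2 or u = 1/2 - √(21)/2.
p² = 1/2 + √(21)/2 gives p = ±√(1/2 + √(21)/2) ≈ ±1.6707.
p² = 1/2 - √(21)/2 < 0 has no real solution.

p = -1.6707 or p = 1.6707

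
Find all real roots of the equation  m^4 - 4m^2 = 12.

m = -2.4495 or m = 2.4495

Let u = m^2. The equation becomes u^2 - 4u - 12 = 0.
Factor: (u - 6)(u + 2) = 0, so u = 6 or u = -2.
m^2 = 6 gives m = +/-sqrt(6) ~= +/-2.4495.
m^2 = -2 < 0 has no real solution.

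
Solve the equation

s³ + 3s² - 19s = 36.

Rearrange: s³ + 3s² - 19s - 36 = 0.
Possible rational roots are divisors of -36. Testing s = 4 gives 0, so (s - 4) is a factor.
Divide: s³ + 3s² - 19s - 36 = (s - 4)(s² + 7s + 9).
Apply the quadratic formula to s² + 7s + 9 = 0: s = (-7 ± √13)/2, i.e. s ≈ -1.6972 or s ≈ -5.3028.

s = -5.3028 or s = -1.6972 or s = 4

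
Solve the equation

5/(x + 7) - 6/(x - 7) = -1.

Multiply both sides by (x + 7)(x - 7):
5(x - 7) - 6(x + 7) = -(x + 7)(x - 7).
Expand and collect terms: -x² + x + 126 = 0.
By the quadratic formula, x = (-1 ± √505) / -2, so x ≈ -10.7361 or x ≈ 11.7361.
Neither value makes a denominator zero (x ≠ -7, x ≠ 7), so both are valid.

x = -10.7361 or x = 11.7361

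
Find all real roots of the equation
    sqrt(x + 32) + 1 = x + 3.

Isolate the radical: sqrt(x + 32) = x + 2.
Square both sides: x + 32 = (x + 2)^2.
Expand and rearrange: x^2 + 3x - 28 = 0.
Solving gives x = 4 or x = -7.
Check each candidate in the original equation:
  x = 4: sqrt(36) = 6, while x + 2 = 6 — valid.
  x = -7: sqrt(25) = 5, while x + 2 = -5 — extraneous.

x = 4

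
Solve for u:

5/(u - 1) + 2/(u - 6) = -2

u = -1.8642 or u = 5.3642

Multiply both sides by (u - 1)(u - 6):
5(u - 6) + 2(u - 1) = -2(u - 1)(u - 6).
Expand and collect terms: -2u² + 7u + 20 = 0.
By the quadratic formula, u = (-7 ± √209) / -4, so u ≈ -1.8642 or u ≈ 5.3642.
Neither value makes a denominator zero (u ≠ 1, u ≠ 6), so both are valid.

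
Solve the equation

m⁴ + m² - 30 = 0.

Let u = m². The equation becomes u² + u - 30 = 0.
Factor: (u + 6)(u - 5) = 0, so u = -6 or u = 5.
m² = -6 < 0 has no real solution.
m² = 5 gives m = ±√(5) ≈ ±2.2361.

m = -2.2361 or m = 2.2361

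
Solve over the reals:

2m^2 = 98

Bring every term to one side: 2m^2 - 98 = 0.
Factor: 2(m - 7)(m + 7) = 0.
So m = 7 or m = -7.

m = -7 or m = 7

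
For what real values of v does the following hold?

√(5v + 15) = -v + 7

v = 2

Square both sides: 5v + 15 = (-v + 7)².
Expand and rearrange: v² - 19v + 34 = 0.
Solving gives v = 17 or v = 2.
Check each candidate in the original equation:
  v = 17: √(100) = 10, while -v + 7 = -10 — extraneous.
  v = 2: √(25) = 5, while -v + 7 = 5 — valid.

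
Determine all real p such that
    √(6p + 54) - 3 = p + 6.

Isolate the radical: √(6p + 54) = p + 9.
Square both sides: 6p + 54 = (p + 9)².
Expand and rearrange: p² + 12p + 27 = 0.
Solving gives p = -3 or p = -9.
Check each candidate in the original equation:
  p = -3: √(36) = 6, while p + 9 = 6 — valid.
  p = -9: √(0) = 0, while p + 9 = 0 — valid.

p = -9 or p = -3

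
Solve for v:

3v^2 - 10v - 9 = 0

v = -0.737 or v = 4.0704

Discriminant: (-10)^2 - 4*3*(-9) = 208.
Quadratic formula: v = (10 +/- sqrt(208)) / 6.
So v = 5/3 + 2*sqrt(13)/3 ~= 4.0704 or v = 5/3 - 2*sqrt(13)/3 ~= -0.737.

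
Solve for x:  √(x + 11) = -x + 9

Square both sides: x + 11 = (-x + 9)².
Expand and rearrange: x² - 19x + 70 = 0.
Solving gives x = 14 or x = 5.
Check each candidate in the original equation:
  x = 14: √(25) = 5, while -x + 9 = -5 — extraneous.
  x = 5: √(16) = 4, while -x + 9 = 4 — valid.

x = 5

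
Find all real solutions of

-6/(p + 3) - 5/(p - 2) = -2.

Multiply both sides by (p + 3)(p - 2):
-6(p - 2) - 5(p + 3) = -2(p + 3)(p - 2).
Expand and collect terms: -2p^2 + 9p + 15 = 0.
By the quadratic formula, p = (-9 +/- sqrt(201)) / -4, so p ~= -1.2944 or p ~= 5.7944.
Neither value makes a denominator zero (p != -3, p != 2), so both are valid.

p = -1.2944 or p = 5.7944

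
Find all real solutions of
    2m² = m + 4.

m = -1.1861 or m = 1.6861

Rearrange to standard form: 2m² - m - 4 = 0.
Discriminant: (-1)² − 4·2·(-4) = 33.
Quadratic formula: m = (1 ± √33) / 4.
So m = 1/4 + √(33)/4 ≈ 1.6861 or m = 1/4 - √(33)/4 ≈ -1.1861.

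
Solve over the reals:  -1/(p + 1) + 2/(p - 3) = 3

p = -1.2885 or p = 3.6218

Multiply both sides by (p + 1)(p - 3):
-(p - 3) + 2(p + 1) = 3(p + 1)(p - 3).
Expand and collect terms: 3p² - 7p - 14 = 0.
By the quadratic formula, p = (7 ± √217) / 6, so p ≈ 3.6218 or p ≈ -1.2885.
Neither value makes a denominator zero (p ≠ -1, p ≠ 3), so both are valid.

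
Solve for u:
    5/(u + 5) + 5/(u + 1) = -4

u = -6.6085 or u = -1.8915

Multiply both sides by (u + 5)(u + 1):
5(u + 1) + 5(u + 5) = -4(u + 5)(u + 1).
Expand and collect terms: -4u² - 34u - 50 = 0.
By the quadratic formula, u = (34 ± √356) / -8, so u ≈ -6.6085 or u ≈ -1.8915.
Neither value makes a denominator zero (u ≠ -5, u ≠ -1), so both are valid.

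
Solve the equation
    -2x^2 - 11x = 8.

Rearrange to standard form: -2x^2 - 11x - 8 = 0.
Discriminant: (-11)^2 - 4*(-2)*(-8) = 57.
Quadratic formula: x = (11 +/- sqrt(57)) / (-4).
So x = -11/4 - sqrt(57)/4 ~= -4.6375 or x = -11/4 + sqrt(57)/4 ~= -0.8625.

x = -4.6375 or x = -0.8625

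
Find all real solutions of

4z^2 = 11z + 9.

z = -0.6599 or z = 3.4099

Rearrange to standard form: 4z^2 - 11z - 9 = 0.
Discriminant: (-11)^2 - 4*4*(-9) = 265.
Quadratic formula: z = (11 +/- sqrt(265)) / 8.
So z = 11/8 + sqrt(265)/8 ~= 3.4099 or z = 11/8 - sqrt(265)/8 ~= -0.6599.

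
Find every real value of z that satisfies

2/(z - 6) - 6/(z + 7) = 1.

z = -12.4121 or z = 7.4121

Multiply both sides by (z - 6)(z + 7):
2(z + 7) - 6(z - 6) = (z - 6)(z + 7).
Expand and collect terms: z² + 5z - 92 = 0.
By the quadratic formula, z = (-5 ± √393) / 2, so z ≈ 7.4121 or z ≈ -12.4121.
Neither value makes a denominator zero (z ≠ 6, z ≠ -7), so both are valid.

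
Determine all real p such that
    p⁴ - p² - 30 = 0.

Let u = p². The equation becomes u² - u - 30 = 0.
Factor: (u + 5)(u - 6) = 0, so u = -5 or u = 6.
p² = -5 < 0 has no real solution.
p² = 6 gives p = ±√(6) ≈ ±2.4495.

p = -2.4495 or p = 2.4495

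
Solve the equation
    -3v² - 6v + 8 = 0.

v = -2.9149 or v = 0.9149

Discriminant: (-6)² − 4·(-3)·8 = 132.
Quadratic formula: v = (6 ± √132) / (-6).
So v = -√(33)/3 - 1 ≈ -2.9149 or v = -1 + √(33)/3 ≈ 0.9149.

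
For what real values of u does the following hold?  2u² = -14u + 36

u = -9 or u = 2

Bring every term to one side: 2u² + 14u - 36 = 0.
Factor: 2(u - 2)(u + 9) = 0.
So u = 2 or u = -9.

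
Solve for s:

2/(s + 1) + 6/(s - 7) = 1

s = 0.0718 or s = 13.9282

Multiply both sides by (s + 1)(s - 7):
2(s - 7) + 6(s + 1) = (s + 1)(s - 7).
Expand and collect terms: s² - 14s + 1 = 0.
By the quadratic formula, s = (14 ± √192) / 2, so s ≈ 13.9282 or s ≈ 0.0718.
Neither value makes a denominator zero (s ≠ -1, s ≠ 7), so both are valid.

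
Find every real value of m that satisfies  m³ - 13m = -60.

m = -5

Rearrange: m³ - 13m + 60 = 0.
Possible rational roots are divisors of 60. Testing m = -5 gives 0, so (m + 5) is a factor.
Divide: m³ - 13m + 60 = (m + 5)(m² - 5m + 12).
The quadratic m² - 5m + 12 has discriminant -23 < 0, so no further real roots.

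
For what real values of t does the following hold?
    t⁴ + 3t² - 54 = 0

Let u = t². The equation becomes u² + 3u - 54 = 0.
Factor: (u - 6)(u + 9) = 0, so u = 6 or u = -9.
t² = 6 gives t = ±√(6) ≈ ±2.4495.
t² = -9 < 0 has no real solution.

t = -2.4495 or t = 2.4495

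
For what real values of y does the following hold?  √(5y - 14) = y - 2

y = 3 or y = 6

Square both sides: 5y - 14 = (y - 2)².
Expand and rearrange: y² - 9y + 18 = 0.
Solving gives y = 6 or y = 3.
Check each candidate in the original equation:
  y = 6: √(16) = 4, while y - 2 = 4 — valid.
  y = 3: √(1) = 1, while y - 2 = 1 — valid.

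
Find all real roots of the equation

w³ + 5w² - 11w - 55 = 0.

w = -5 or w = -3.3166 or w = 3.3166

Possible rational roots are divisors of -55. Testing w = -5 gives 0, so (w + 5) is a factor.
Divide: w³ + 5w² - 11w - 55 = (w + 5)(w² - 11).
Apply the quadratic formula to w² - 11 = 0: w = (0 ± √44)/2, i.e. w ≈ 3.3166 or w ≈ -3.3166.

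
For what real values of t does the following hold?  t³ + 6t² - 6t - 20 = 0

Possible rational roots are divisors of -20. Testing t = 2 gives 0, so (t - 2) is a factor.
Divide: t³ + 6t² - 6t - 20 = (t - 2)(t² + 8t + 10).
Apply the quadratic formula to t² + 8t + 10 = 0: t = (-8 ± √24)/2, i.e. t ≈ -1.5505 or t ≈ -6.4495.

t = -6.4495 or t = -1.5505 or t = 2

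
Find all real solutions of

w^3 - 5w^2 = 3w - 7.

Rearrange: w^3 - 5w^2 - 3w + 7 = 0.
Possible rational roots are divisors of 7. Testing w = 1 gives 0, so (w - 1) is a factor.
Divide: w^3 - 5w^2 - 3w + 7 = (w - 1)(w^2 - 4w - 7).
Apply the quadratic formula to w^2 - 4w - 7 = 0: w = (4 +/- sqrt(44))/2, i.e. w ~= 5.3166 or w ~= -1.3166.

w = -1.3166 or w = 1 or w = 5.3166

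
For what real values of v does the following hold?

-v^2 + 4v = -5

v = -1 or v = 5

Bring every term to one side: -v^2 + 4v + 5 = 0.
Factor: -1(v - 5)(v + 1) = 0.
So v = 5 or v = -1.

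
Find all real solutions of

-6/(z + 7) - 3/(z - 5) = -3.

z = -5.1789 or z = 6.1789

Multiply both sides by (z + 7)(z - 5):
-6(z - 5) - 3(z + 7) = -3(z + 7)(z - 5).
Expand and collect terms: -3z² + 3z + 96 = 0.
By the quadratic formula, z = (-3 ± √1161) / -6, so z ≈ -5.1789 or z ≈ 6.1789.
Neither value makes a denominator zero (z ≠ -7, z ≠ 5), so both are valid.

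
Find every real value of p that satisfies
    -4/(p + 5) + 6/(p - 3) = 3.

Multiply both sides by (p + 5)(p - 3):
-4(p - 3) + 6(p + 5) = 3(p + 5)(p - 3).
Expand and collect terms: 3p^2 + 4p - 87 = 0.
By the quadratic formula, p = (-4 +/- sqrt(1060)) / 6, so p ~= 4.7596 or p ~= -6.0929.
Neither value makes a denominator zero (p != -5, p != 3), so both are valid.

p = -6.0929 or p = 4.7596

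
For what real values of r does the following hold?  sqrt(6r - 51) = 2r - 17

r = 8.5 or r = 10

Square both sides: 6r - 51 = (2r - 17)^2.
Expand and rearrange: 4r^2 - 74r + 340 = 0.
Solving gives r = 10 or r = 8.5.
Check each candidate in the original equation:
  r = 10: sqrt(9) = 3, while 2r - 17 = 3 — valid.
  r = 8.5: sqrt(0) = 0, while 2r - 17 = 0 — valid.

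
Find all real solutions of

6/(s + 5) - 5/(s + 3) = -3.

Multiply both sides by (s + 5)(s + 3):
6(s + 3) - 5(s + 5) = -3(s + 5)(s + 3).
Expand and collect terms: -3s^2 - 25s - 38 = 0.
Factor or apply the quadratic formula: s = -6.3333 or s = -2.
Neither value makes a denominator zero (s != -5, s != -3), so both are valid.

s = -6.3333 or s = -2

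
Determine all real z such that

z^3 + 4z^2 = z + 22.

Rearrange: z^3 + 4z^2 - z - 22 = 0.
Possible rational roots are divisors of -22. Testing z = 2 gives 0, so (z - 2) is a factor.
Divide: z^3 + 4z^2 - z - 22 = (z - 2)(z^2 + 6z + 11).
The quadratic z^2 + 6z + 11 has discriminant -8 < 0, so no further real roots.

z = 2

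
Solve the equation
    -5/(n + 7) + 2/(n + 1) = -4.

Multiply both sides by (n + 7)(n + 1):
-5(n + 1) + 2(n + 7) = -4(n + 7)(n + 1).
Expand and collect terms: -4n² - 29n - 37 = 0.
By the quadratic formula, n = (29 ± √249) / -8, so n ≈ -5.5975 or n ≈ -1.6525.
Neither value makes a denominator zero (n ≠ -7, n ≠ -1), so both are valid.

n = -5.5975 or n = -1.6525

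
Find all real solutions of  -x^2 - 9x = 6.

Rearrange to standard form: -x^2 - 9x - 6 = 0.
Discriminant: (-9)^2 - 4*(-1)*(-6) = 57.
Quadratic formula: x = (9 +/- sqrt(57)) / (-2).
So x = -9/2 - sqrt(57)/2 ~= -8.2749 or x = -9/2 + sqrt(57)/2 ~= -0.7251.

x = -8.2749 or x = -0.7251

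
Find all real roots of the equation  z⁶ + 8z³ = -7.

Let u = z³. The equation becomes u² + 8u + 7 = 0.
Factor: (u + 1)(u + 7) = 0, so u = -1 or u = -7.
z³ = -1 gives z = -1.
z³ = -7 gives z = -∛(7) ≈ -1.9129.

z = -1.9129 or z = -1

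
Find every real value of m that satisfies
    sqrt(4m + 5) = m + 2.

Square both sides: 4m + 5 = (m + 2)^2.
Expand and rearrange: m^2 - 1 = 0.
Solving gives m = 1 or m = -1.
Check each candidate in the original equation:
  m = 1: sqrt(9) = 3, while m + 2 = 3 — valid.
  m = -1: sqrt(1) = 1, while m + 2 = 1 — valid.

m = -1 or m = 1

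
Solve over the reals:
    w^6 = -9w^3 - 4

Let u = w^3. The equation becomes u^2 + 9u + 4 = 0.
By the quadratic formula, u = -9/2 + sqrt(65)/2 or u = -9/2 - sqrt(65)/2.
w^3 = -9/2 + sqrt(65)/2 gives w = -(9/2 - sqrt(65)/2)^(1/3) ~= -0.7769.
w^3 = -9/2 - sqrt(65)/2 gives w = -(sqrt(65)/2 + 9/2)^(1/3) ~= -2.0433.

w = -2.0433 or w = -0.7769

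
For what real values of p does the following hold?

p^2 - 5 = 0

Discriminant: (0)^2 - 4*1*(-5) = 20.
Quadratic formula: p = (0 +/- sqrt(20)) / 2.
So p = sqrt(5) ~= 2.2361 or p = -sqrt(5) ~= -2.2361.

p = -2.2361 or p = 2.2361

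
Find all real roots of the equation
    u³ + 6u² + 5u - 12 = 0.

u = -4 or u = -3 or u = 1

Possible rational roots are divisors of -12. Testing u = 1 gives 0, so (u - 1) is a factor.
Divide: u³ + 6u² + 5u - 12 = (u - 1)(u² + 7u + 12).
Factor the quadratic: u = -3 or u = -4.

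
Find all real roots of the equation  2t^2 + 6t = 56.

t = -7 or t = 4

Bring every term to one side: 2t^2 + 6t - 56 = 0.
Factor: 2(t - 4)(t + 7) = 0.
So t = 4 or t = -7.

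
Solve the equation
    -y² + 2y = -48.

y = -6 or y = 8

Bring every term to one side: -y² + 2y + 48 = 0.
Factor: -1(y - 8)(y + 6) = 0.
So y = 8 or y = -6.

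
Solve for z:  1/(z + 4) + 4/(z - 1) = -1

Multiply both sides by (z + 4)(z - 1):
(z - 1) + 4(z + 4) = -(z + 4)(z - 1).
Expand and collect terms: -z² - 8z - 11 = 0.
By the quadratic formula, z = (8 ± √20) / -2, so z ≈ -6.2361 or z ≈ -1.7639.
Neither value makes a denominator zero (z ≠ -4, z ≠ 1), so both are valid.

z = -6.2361 or z = -1.7639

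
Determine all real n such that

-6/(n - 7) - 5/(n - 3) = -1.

Multiply both sides by (n - 7)(n - 3):
-6(n - 3) - 5(n - 7) = -(n - 7)(n - 3).
Expand and collect terms: -n^2 + 21n - 74 = 0.
By the quadratic formula, n = (-21 +/- sqrt(145)) / -2, so n ~= 4.4792 or n ~= 16.5208.
Neither value makes a denominator zero (n != 7, n != 3), so both are valid.

n = 4.4792 or n = 16.5208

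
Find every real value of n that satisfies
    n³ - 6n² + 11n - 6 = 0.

n = 1 or n = 2 or n = 3

Possible rational roots are divisors of -6. Testing n = 1 gives 0, so (n - 1) is a factor.
Divide: n³ - 6n² + 11n - 6 = (n - 1)(n² - 5n + 6).
Factor the quadratic: n = 3 or n = 2.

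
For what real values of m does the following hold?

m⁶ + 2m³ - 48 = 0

Let u = m³. The equation becomes u² + 2u - 48 = 0.
Factor: (u + 8)(u - 6) = 0, so u = -8 or u = 6.
m³ = -8 gives m = -2.
m³ = 6 gives m = ∛(6) ≈ 1.8171.

m = -2 or m = 1.8171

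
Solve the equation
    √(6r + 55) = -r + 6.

Square both sides: 6r + 55 = (-r + 6)².
Expand and rearrange: r² - 18r - 19 = 0.
Solving gives r = 19 or r = -1.
Check each candidate in the original equation:
  r = 19: √(169) = 13, while -r + 6 = -13 — extraneous.
  r = -1: √(49) = 7, while -r + 6 = 7 — valid.

r = -1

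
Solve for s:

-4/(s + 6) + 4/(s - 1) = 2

s = -7.6235 or s = 2.6235

Multiply both sides by (s + 6)(s - 1):
-4(s - 1) + 4(s + 6) = 2(s + 6)(s - 1).
Expand and collect terms: 2s² + 10s - 40 = 0.
By the quadratic formula, s = (-10 ± √420) / 4, so s ≈ 2.6235 or s ≈ -7.6235.
Neither value makes a denominator zero (s ≠ -6, s ≠ 1), so both are valid.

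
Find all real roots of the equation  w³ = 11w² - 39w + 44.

w = 2.382 or w = 4 or w = 4.618

Rearrange: w³ - 11w² + 39w - 44 = 0.
Possible rational roots are divisors of -44. Testing w = 4 gives 0, so (w - 4) is a factor.
Divide: w³ - 11w² + 39w - 44 = (w - 4)(w² - 7w + 11).
Apply the quadratic formula to w² - 7w + 11 = 0: w = (7 ± √5)/2, i.e. w ≈ 4.618 or w ≈ 2.382.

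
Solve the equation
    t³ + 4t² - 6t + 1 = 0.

Possible rational roots are divisors of 1. Testing t = 1 gives 0, so (t - 1) is a factor.
Divide: t³ + 4t² - 6t + 1 = (t - 1)(t² + 5t - 1).
Apply the quadratic formula to t² + 5t - 1 = 0: t = (-5 ± √29)/2, i.e. t ≈ 0.1926 or t ≈ -5.1926.

t = -5.1926 or t = 0.1926 or t = 1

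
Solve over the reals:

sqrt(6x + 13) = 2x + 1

Square both sides: 6x + 13 = (2x + 1)^2.
Expand and rearrange: 4x^2 - 2x - 12 = 0.
Solving gives x = 2 or x = -1.5.
Check each candidate in the original equation:
  x = 2: sqrt(25) = 5, while 2x + 1 = 5 — valid.
  x = -1.5: sqrt(4) = 2, while 2x + 1 = -2 — extraneous.

x = 2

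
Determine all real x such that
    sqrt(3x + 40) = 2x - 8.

x = 8

Square both sides: 3x + 40 = (2x - 8)^2.
Expand and rearrange: 4x^2 - 35x + 24 = 0.
Solving gives x = 8 or x = 0.75.
Check each candidate in the original equation:
  x = 8: sqrt(64) = 8, while 2x - 8 = 8 — valid.
  x = 0.75: sqrt(42.25) = 6.5, while 2x - 8 = -6.5 — extraneous.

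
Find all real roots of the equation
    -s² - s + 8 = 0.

s = -3.3723 or s = 2.3723

Discriminant: (-1)² − 4·(-1)·8 = 33.
Quadratic formula: s = (1 ± √33) / (-2).
So s = -√(33)/2 - 1/2 ≈ -3.3723 or s = -1/2 + √(33)/2 ≈ 2.3723.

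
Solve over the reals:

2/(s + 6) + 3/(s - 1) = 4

s = -5.5514 or s = 1.8014

Multiply both sides by (s + 6)(s - 1):
2(s - 1) + 3(s + 6) = 4(s + 6)(s - 1).
Expand and collect terms: 4s² + 15s - 40 = 0.
By the quadratic formula, s = (-15 ± √865) / 8, so s ≈ 1.8014 or s ≈ -5.5514.
Neither value makes a denominator zero (s ≠ -6, s ≠ 1), so both are valid.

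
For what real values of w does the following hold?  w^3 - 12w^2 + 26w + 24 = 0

Possible rational roots are divisors of 24. Testing w = 4 gives 0, so (w - 4) is a factor.
Divide: w^3 - 12w^2 + 26w + 24 = (w - 4)(w^2 - 8w - 6).
Apply the quadratic formula to w^2 - 8w - 6 = 0: w = (8 +/- sqrt(88))/2, i.e. w ~= 8.6904 or w ~= -0.6904.

w = -0.6904 or w = 4 or w = 8.6904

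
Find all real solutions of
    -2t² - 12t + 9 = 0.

Discriminant: (-12)² − 4·(-2)·9 = 216.
Quadratic formula: t = (12 ± √216) / (-4).
So t = -3·√(6)/2 - 3 ≈ -6.6742 or t = -3 + 3·√(6)/2 ≈ 0.6742.

t = -6.6742 or t = 0.6742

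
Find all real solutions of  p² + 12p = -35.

p = -7 or p = -5

Bring every term to one side: p² + 12p + 35 = 0.
Factor: (p + 7)(p + 5) = 0.
So p = -7 or p = -5.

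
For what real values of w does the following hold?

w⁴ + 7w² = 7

w = -0.9421 or w = 0.9421

Let u = w². The equation becomes u² + 7u - 7 = 0.
By the quadratic formula, u = -7/2 + √(77)/2 or u = -√(77)/2 - 7/2.
w² = -7/2 + √(77)/2 gives w = ±√(-7/2 + √(77)/2) ≈ ±0.9421.
w² = -√(77)/2 - 7/2 < 0 has no real solution.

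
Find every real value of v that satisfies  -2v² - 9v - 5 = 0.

Discriminant: (-9)² − 4·(-2)·(-5) = 41.
Quadratic formula: v = (9 ± √41) / (-4).
So v = -9/4 - √(41)/4 ≈ -3.8508 or v = -9/4 + √(41)/4 ≈ -0.6492.

v = -3.8508 or v = -0.6492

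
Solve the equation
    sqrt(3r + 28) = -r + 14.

r = 7

Square both sides: 3r + 28 = (-r + 14)^2.
Expand and rearrange: r^2 - 31r + 168 = 0.
Solving gives r = 24 or r = 7.
Check each candidate in the original equation:
  r = 24: sqrt(100) = 10, while -r + 14 = -10 — extraneous.
  r = 7: sqrt(49) = 7, while -r + 14 = 7 — valid.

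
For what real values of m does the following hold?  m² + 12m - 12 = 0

Discriminant: (12)² − 4·1·(-12) = 192.
Quadratic formula: m = (-12 ± √192) / 2.
So m = -6 + 4·√(3) ≈ 0.9282 or m = -4·√(3) - 6 ≈ -12.9282.

m = -12.9282 or m = 0.9282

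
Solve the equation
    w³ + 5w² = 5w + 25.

Rearrange: w³ + 5w² - 5w - 25 = 0.
Possible rational roots are divisors of -25. Testing w = -5 gives 0, so (w + 5) is a factor.
Divide: w³ + 5w² - 5w - 25 = (w + 5)(w² - 5).
Apply the quadratic formula to w² - 5 = 0: w = (0 ± √20)/2, i.e. w ≈ 2.2361 or w ≈ -2.2361.

w = -5 or w = -2.2361 or w = 2.2361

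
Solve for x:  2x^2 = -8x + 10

Bring every term to one side: 2x^2 + 8x - 10 = 0.
Factor: 2(x - 1)(x + 5) = 0.
So x = 1 or x = -5.

x = -5 or x = 1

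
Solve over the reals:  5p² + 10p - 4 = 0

Discriminant: (10)² − 4·5·(-4) = 180.
Quadratic formula: p = (-10 ± √180) / 10.
So p = -1 + 3·√(5)/5 ≈ 0.3416 or p = -3·√(5)/5 - 1 ≈ -2.3416.

p = -2.3416 or p = 0.3416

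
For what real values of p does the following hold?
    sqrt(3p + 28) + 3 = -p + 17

p = 7

Isolate the radical: sqrt(3p + 28) = -p + 14.
Square both sides: 3p + 28 = (-p + 14)^2.
Expand and rearrange: p^2 - 31p + 168 = 0.
Solving gives p = 24 or p = 7.
Check each candidate in the original equation:
  p = 24: sqrt(100) = 10, while -p + 14 = -10 — extraneous.
  p = 7: sqrt(49) = 7, while -p + 14 = 7 — valid.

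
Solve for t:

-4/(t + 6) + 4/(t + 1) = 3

t = -7.094 or t = 0.094

Multiply both sides by (t + 6)(t + 1):
-4(t + 1) + 4(t + 6) = 3(t + 6)(t + 1).
Expand and collect terms: 3t² + 21t - 2 = 0.
By the quadratic formula, t = (-21 ± √465) / 6, so t ≈ 0.094 or t ≈ -7.094.
Neither value makes a denominator zero (t ≠ -6, t ≠ -1), so both are valid.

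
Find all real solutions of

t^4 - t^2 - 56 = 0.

t = -2.8284 or t = 2.8284

Let u = t^2. The equation becomes u^2 - u - 56 = 0.
Factor: (u - 8)(u + 7) = 0, so u = 8 or u = -7.
t^2 = 8 gives t = +/-2*sqrt(2) ~= +/-2.8284.
t^2 = -7 < 0 has no real solution.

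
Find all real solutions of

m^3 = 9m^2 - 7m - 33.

Rearrange: m^3 - 9m^2 + 7m + 33 = 0.
Possible rational roots are divisors of 33. Testing m = 3 gives 0, so (m - 3) is a factor.
Divide: m^3 - 9m^2 + 7m + 33 = (m - 3)(m^2 - 6m - 11).
Apply the quadratic formula to m^2 - 6m - 11 = 0: m = (6 +/- sqrt(80))/2, i.e. m ~= 7.4721 or m ~= -1.4721.

m = -1.4721 or m = 3 or m = 7.4721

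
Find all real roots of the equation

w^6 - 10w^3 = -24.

Let u = w^3. The equation becomes u^2 - 10u + 24 = 0.
Factor: (u - 4)(u - 6) = 0, so u = 4 or u = 6.
w^3 = 4 gives w = (4)^(1/3) ~= 1.5874.
w^3 = 6 gives w = (6)^(1/3) ~= 1.8171.

w = 1.5874 or w = 1.8171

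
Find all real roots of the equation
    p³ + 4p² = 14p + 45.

p = -5 or p = -2.5414 or p = 3.5414

Rearrange: p³ + 4p² - 14p - 45 = 0.
Possible rational roots are divisors of -45. Testing p = -5 gives 0, so (p + 5) is a factor.
Divide: p³ + 4p² - 14p - 45 = (p + 5)(p² - p - 9).
Apply the quadratic formula to p² - p - 9 = 0: p = (1 ± √37)/2, i.e. p ≈ 3.5414 or p ≈ -2.5414.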